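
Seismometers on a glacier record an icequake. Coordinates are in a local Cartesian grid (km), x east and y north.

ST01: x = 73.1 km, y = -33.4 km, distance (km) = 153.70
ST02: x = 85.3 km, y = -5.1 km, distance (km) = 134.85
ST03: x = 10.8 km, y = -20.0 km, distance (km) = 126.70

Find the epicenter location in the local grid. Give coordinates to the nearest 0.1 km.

Circle about each station: (x − 73.1)² + (y + 33.4)² = 153.70²; (x − 85.3)² + (y + 5.1)² = 134.85²; (x − 10.8)² + (y + 20.0)² = 126.70².
Subtracting the ST01 equation from the ST02 and ST03 equations removes the quadratic terms:
24.4 x + 56.6 y = 6282.10
-124.6 x + 26.8 y = 1628.27
Solving the 2×2 system: x ≈ 9.9, y ≈ 106.7 km.
Check against ST01 (with the unrounded x, y): √((x − 73.1)²+(y + 33.4)²) = 153.73 ≈ 153.70 km. ✓

9.9 km east, 106.7 km north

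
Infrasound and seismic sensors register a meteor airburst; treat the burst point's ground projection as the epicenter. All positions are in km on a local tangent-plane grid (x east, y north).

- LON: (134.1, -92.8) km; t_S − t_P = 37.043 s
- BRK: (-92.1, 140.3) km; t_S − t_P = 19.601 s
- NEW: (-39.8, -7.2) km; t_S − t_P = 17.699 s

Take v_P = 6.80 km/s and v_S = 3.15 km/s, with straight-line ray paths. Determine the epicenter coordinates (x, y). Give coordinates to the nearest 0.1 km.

Distance from S−P lag: d = Δt · v_P v_S / (v_P − v_S) = Δt · (6.80·3.15)/(6.80−3.15) ≈ 5.8685·Δt.
So d_LON = 217.39, d_BRK = 115.03, d_NEW = 103.87 km.
Circle about each station: (x − 134.1)² + (y + 92.8)² = 217.39²; (x + 92.1)² + (y − 140.3)² = 115.03²; (x + 39.8)² + (y + 7.2)² = 103.87².
Subtracting the LON equation from the BRK and NEW equations removes the quadratic terms:
-452.4 x + 466.2 y = 35598.36
-347.8 x + 171.2 y = 11510.67
Solving the 2×2 system: x ≈ 8.6, y ≈ 84.7 km.

(8.6, 84.7)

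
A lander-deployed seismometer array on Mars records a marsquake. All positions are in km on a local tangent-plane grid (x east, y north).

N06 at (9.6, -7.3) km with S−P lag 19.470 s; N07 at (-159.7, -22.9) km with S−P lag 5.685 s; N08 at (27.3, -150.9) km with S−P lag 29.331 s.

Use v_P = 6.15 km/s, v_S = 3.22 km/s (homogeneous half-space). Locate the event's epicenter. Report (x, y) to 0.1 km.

Distance from S−P lag: d = Δt · v_P v_S / (v_P − v_S) = Δt · (6.15·3.22)/(6.15−3.22) ≈ 6.7587·Δt.
So d_N06 = 131.59, d_N07 = 38.42, d_N08 = 198.24 km.
Circle about each station: (x − 9.6)² + (y + 7.3)² = 131.59²; (x + 159.7)² + (y + 22.9)² = 38.42²; (x − 27.3)² + (y + 150.9)² = 198.24².
Subtracting the N06 equation from the N07 and N08 equations removes the quadratic terms:
-338.6 x − 31.2 y = 41722.88
35.4 x − 287.2 y = 1387.48
Solving the 2×2 system: x ≈ -121.4, y ≈ -19.8 km.

-121.4 km east, -19.8 km north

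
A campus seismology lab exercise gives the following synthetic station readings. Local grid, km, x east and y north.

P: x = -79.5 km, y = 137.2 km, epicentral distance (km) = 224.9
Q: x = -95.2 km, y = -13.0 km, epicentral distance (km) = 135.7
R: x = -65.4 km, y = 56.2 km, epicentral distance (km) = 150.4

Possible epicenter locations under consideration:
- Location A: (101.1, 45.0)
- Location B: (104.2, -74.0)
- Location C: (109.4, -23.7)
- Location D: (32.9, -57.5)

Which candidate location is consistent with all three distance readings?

Location D

For each candidate, compare |candidate − station| to the reported distance:
Location A: residuals P 22.1, Q 69.0, R 16.5 → max 69.0 km
Location B: residuals P 55.0, Q 72.8, R 63.4 → max 72.8 km
Location C: residuals P 23.2, Q 69.2, R 41.8 → max 69.2 km
Location D: residuals P 0.1, Q 0.1, R 0.1 → max 0.1 km
Only Location D has all residuals ≈ 0.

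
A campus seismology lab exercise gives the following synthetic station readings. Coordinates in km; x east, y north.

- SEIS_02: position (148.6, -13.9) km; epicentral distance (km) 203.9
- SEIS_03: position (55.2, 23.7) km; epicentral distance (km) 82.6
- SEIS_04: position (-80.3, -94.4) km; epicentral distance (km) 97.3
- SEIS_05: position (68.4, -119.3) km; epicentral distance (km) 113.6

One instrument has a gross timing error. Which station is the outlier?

Solve using three stations at a time. Using SEIS_03, SEIS_04, SEIS_05 (subtract circle equations pairwise → linear system) gives (x, y) ≈ (-5.1, -32.7).
Distances from that point to each station vs reported:
  SEIS_02: calculated 154.8 vs reported 203.9 → residual 49.1 km
  SEIS_03: calculated 82.6 vs reported 82.6 → residual 0.0 km
  SEIS_04: calculated 97.3 vs reported 97.3 → residual 0.0 km
  SEIS_05: calculated 113.6 vs reported 113.6 → residual 0.0 km
SEIS_03, SEIS_04, SEIS_05 are mutually consistent (residuals ≈ 0); SEIS_02 is off by 49.1 km.

SEIS_02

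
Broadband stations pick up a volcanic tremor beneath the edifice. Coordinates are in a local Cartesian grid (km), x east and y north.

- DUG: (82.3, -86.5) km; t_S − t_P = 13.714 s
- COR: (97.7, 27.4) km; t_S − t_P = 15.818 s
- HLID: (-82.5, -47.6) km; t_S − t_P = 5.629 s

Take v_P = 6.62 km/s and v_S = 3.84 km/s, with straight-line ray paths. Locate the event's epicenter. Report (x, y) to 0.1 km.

Distance from S−P lag: d = Δt · v_P v_S / (v_P − v_S) = Δt · (6.62·3.84)/(6.62−3.84) ≈ 9.1442·Δt.
So d_DUG = 125.40, d_COR = 144.64, d_HLID = 51.47 km.
Circle about each station: (x − 82.3)² + (y + 86.5)² = 125.40²; (x − 97.7)² + (y − 27.4)² = 144.64²; (x + 82.5)² + (y + 47.6)² = 51.47².
Subtracting pairs of circle equations eliminates x²+y² and gives linear equations (the radical axes):
30.8 x + 227.8 y = -9155.06
-329.6 x + 77.8 y = 7892.47
Solving the 2×2 system: x ≈ -32.4, y ≈ -35.8 km.

x ≈ -32.4 km, y ≈ -35.8 km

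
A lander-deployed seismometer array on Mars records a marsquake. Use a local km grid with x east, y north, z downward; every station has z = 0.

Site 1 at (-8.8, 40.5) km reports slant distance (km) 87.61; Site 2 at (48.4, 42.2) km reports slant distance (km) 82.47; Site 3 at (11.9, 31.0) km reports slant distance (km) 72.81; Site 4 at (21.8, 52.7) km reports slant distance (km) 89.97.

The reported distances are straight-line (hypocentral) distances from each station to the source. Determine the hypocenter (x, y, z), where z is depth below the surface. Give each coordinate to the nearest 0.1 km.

Each station gives a sphere (x−x_i)² + (y−y_i)² + z² = d_i² (stations at z=0).
Subtracting the Site 1 sphere from Site 2 and Site 3: z² cancels, leaving linear equations in x and y:
114.4 x + 3.4 y = 3279.92
41.4 x − 19.0 y = 1759.14
Solving: x ≈ 29.511, y ≈ -28.283 km (keep extra digits for the depth step; rounded: 29.5, -28.3).
Then from the Site 1 sphere: z² = 87.61² − (x + 8.8)² − (y − 40.5)² with x = 29.511, y = -28.283, so z ≈ 38.428 ≈ 38.4 km.

x ≈ 29.5 km, y ≈ -28.3 km, depth ≈ 38.4 km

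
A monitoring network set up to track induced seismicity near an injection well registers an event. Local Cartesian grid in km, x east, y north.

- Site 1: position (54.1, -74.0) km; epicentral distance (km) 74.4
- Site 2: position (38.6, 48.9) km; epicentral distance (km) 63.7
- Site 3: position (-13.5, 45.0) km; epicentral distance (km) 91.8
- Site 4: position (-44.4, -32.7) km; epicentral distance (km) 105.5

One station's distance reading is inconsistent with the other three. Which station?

Solve using three stations at a time. Using Site 2, Site 3, Site 4 (subtract circle equations pairwise → linear system) gives (x, y) ≈ (58.9, -11.4).
Distances from that point to each station vs reported:
  Site 1: calculated 62.8 vs reported 74.4 → residual 11.6 km
  Site 2: calculated 63.6 vs reported 63.7 → residual 0.1 km
  Site 3: calculated 91.7 vs reported 91.8 → residual 0.1 km
  Site 4: calculated 105.4 vs reported 105.5 → residual 0.1 km
Site 2, Site 3, Site 4 are mutually consistent (residuals ≈ 0); Site 1 is off by 11.6 km.

Site 1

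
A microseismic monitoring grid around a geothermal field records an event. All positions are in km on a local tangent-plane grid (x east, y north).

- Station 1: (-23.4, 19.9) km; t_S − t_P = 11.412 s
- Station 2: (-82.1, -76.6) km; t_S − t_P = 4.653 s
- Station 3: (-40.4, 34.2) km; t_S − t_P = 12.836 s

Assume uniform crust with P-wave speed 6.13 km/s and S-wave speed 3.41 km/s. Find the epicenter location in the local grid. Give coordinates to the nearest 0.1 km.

Distance from S−P lag: d = Δt · v_P v_S / (v_P − v_S) = Δt · (6.13·3.41)/(6.13−3.41) ≈ 7.6850·Δt.
So d_Station 1 = 87.70, d_Station 2 = 35.76, d_Station 3 = 98.65 km.
Circle about each station: (x + 23.4)² + (y − 19.9)² = 87.70²; (x + 82.1)² + (y + 76.6)² = 35.76²; (x + 40.4)² + (y − 34.2)² = 98.65².
Subtracting pairs of circle equations eliminates x²+y² and gives linear equations (the radical axes):
-117.4 x − 193.0 y = 18076.91
-34.0 x + 28.6 y = -182.30
Solving the 2×2 system: x ≈ -48.6, y ≈ -64.1 km.

(-48.6, -64.1)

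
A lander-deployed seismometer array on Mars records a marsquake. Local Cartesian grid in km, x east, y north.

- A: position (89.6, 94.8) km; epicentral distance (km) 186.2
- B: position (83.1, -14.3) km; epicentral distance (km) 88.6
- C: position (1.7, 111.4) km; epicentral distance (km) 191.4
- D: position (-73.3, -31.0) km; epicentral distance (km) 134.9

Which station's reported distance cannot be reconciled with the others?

D

Solve using three stations at a time. Using A, B, C (subtract circle equations pairwise → linear system) gives (x, y) ≈ (22.5, -78.9).
Distances from that point to each station vs reported:
  A: calculated 186.2 vs reported 186.2 → residual 0.0 km
  B: calculated 88.6 vs reported 88.6 → residual 0.0 km
  C: calculated 191.4 vs reported 191.4 → residual 0.0 km
  D: calculated 107.1 vs reported 134.9 → residual 27.8 km
A, B, C are mutually consistent (residuals ≈ 0); D is off by 27.8 km.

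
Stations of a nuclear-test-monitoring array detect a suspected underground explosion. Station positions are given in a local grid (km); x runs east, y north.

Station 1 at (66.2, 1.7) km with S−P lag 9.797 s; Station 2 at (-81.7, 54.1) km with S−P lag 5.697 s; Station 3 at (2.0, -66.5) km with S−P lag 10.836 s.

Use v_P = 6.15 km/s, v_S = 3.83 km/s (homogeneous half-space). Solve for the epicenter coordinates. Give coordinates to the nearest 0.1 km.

(-25.6, 40.0)

Distance from S−P lag: d = Δt · v_P v_S / (v_P − v_S) = Δt · (6.15·3.83)/(6.15−3.83) ≈ 10.1528·Δt.
So d_Station 1 = 99.47, d_Station 2 = 57.84, d_Station 3 = 110.02 km.
Circle about each station: (x − 66.2)² + (y − 1.7)² = 99.47²; (x + 81.7)² + (y − 54.1)² = 57.84²; (x − 2.0)² + (y + 66.5)² = 110.02².
Subtracting the Station 1 equation from the Station 2 and Station 3 equations removes the quadratic terms:
-295.8 x + 104.8 y = 11765.19
-128.4 x − 136.4 y = -2169.20
Solving the 2×2 system: x ≈ -25.6, y ≈ 40.0 km.
Check against Station 1 (with the unrounded x, y): √((x − 66.2)²+(y − 1.7)²) = 99.47 ≈ 99.47 km. ✓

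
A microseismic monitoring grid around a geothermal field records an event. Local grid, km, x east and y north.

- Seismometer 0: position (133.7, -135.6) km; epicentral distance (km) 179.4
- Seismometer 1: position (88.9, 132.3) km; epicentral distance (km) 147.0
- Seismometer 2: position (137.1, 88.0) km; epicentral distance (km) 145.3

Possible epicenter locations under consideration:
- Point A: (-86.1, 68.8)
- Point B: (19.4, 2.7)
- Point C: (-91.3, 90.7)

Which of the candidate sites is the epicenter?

Point B

For each candidate, compare |candidate − station| to the reported distance:
Point A: residuals Seismometer 0 120.8, Seismometer 1 39.2, Seismometer 2 78.7 → max 120.8 km
Point B: residuals Seismometer 0 0.0, Seismometer 1 0.1, Seismometer 2 0.1 → max 0.1 km
Point C: residuals Seismometer 0 139.7, Seismometer 1 37.9, Seismometer 2 83.1 → max 139.7 km
Only Point B has all residuals ≈ 0.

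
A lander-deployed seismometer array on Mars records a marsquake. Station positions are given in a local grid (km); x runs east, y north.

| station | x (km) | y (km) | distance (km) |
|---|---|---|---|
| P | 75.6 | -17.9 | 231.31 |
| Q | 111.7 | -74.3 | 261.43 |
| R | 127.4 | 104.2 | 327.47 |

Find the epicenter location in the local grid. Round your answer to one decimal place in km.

Circle about each station: (x − 75.6)² + (y + 17.9)² = 231.31²; (x − 111.7)² + (y + 74.3)² = 261.43²; (x − 127.4)² + (y − 104.2)² = 327.47².
Subtracting pairs of circle equations eliminates x²+y² and gives linear equations (the radical axes):
72.2 x − 112.8 y = -2879.72
103.6 x + 244.2 y = -32679.65
Solving the 2×2 system: x ≈ -149.7, y ≈ -70.3 km.

-149.7 km east, -70.3 km north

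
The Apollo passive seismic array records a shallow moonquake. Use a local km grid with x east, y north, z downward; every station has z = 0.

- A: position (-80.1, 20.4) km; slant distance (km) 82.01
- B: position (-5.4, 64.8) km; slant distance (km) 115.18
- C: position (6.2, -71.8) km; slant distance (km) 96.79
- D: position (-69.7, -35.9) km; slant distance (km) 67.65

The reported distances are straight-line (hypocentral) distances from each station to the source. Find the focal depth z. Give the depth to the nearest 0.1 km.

Each station gives a sphere (x−x_i)² + (y−y_i)² + z² = d_i² (stations at z=0).
Subtracting the A sphere from B and C: z² cancels, leaving linear equations in x and y:
149.4 x + 88.8 y = -9144.76
172.6 x − 184.4 y = -4281.15
Solving: x ≈ -48.196, y ≈ -21.895 km (keep extra digits for the depth step; rounded: -48.2, -21.9).
Then from the A sphere: z² = 82.01² − (x + 80.1)² − (y − 20.4)² with x = -48.196, y = -21.895, so z ≈ 62.601 ≈ 62.6 km.

62.6 km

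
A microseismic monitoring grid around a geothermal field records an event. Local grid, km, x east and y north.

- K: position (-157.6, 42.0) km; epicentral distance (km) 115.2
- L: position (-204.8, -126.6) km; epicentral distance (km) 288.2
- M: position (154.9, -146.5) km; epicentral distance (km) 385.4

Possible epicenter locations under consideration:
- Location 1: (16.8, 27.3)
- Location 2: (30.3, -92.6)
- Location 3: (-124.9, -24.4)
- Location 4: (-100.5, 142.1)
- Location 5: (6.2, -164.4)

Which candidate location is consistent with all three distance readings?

Location 4

For each candidate, compare |candidate − station| to the reported distance:
Location 1: residuals K 59.8, L 18.4, M 163.4 → max 163.4 km
Location 2: residuals K 115.9, L 50.7, M 249.6 → max 249.6 km
Location 3: residuals K 41.2, L 158.5, M 80.1 → max 158.5 km
Location 4: residuals K 0.0, L 0.0, M 0.0 → max 0.0 km
Location 5: residuals K 148.3, L 73.8, M 235.6 → max 235.6 km
Only Location 4 has all residuals ≈ 0.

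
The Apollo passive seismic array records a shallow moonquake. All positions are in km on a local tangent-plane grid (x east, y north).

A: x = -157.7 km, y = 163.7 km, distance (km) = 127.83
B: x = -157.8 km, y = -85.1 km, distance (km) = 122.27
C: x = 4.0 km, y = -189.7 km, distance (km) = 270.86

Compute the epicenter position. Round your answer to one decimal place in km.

-145.0 km east, 36.5 km north

Circle about each station: (x + 157.7)² + (y − 163.7)² = 127.83²; (x + 157.8)² + (y + 85.1)² = 122.27²; (x − 4.0)² + (y + 189.7)² = 270.86².
Subtracting the A equation from the B and C equations removes the quadratic terms:
-0.2 x − 497.6 y = -18133.57
323.4 x − 706.8 y = -72689.52
Solving the 2×2 system: x ≈ -145.0, y ≈ 36.5 km.
Check against A (with the unrounded x, y): √((x + 157.7)²+(y − 163.7)²) = 127.83 ≈ 127.83 km. ✓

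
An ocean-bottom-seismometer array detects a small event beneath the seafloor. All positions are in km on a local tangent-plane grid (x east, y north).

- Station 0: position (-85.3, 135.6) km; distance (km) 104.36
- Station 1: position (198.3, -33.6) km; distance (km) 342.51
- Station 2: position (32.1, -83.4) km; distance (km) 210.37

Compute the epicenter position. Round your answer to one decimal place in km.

-135.3 km east, 44.0 km north

Circle about each station: (x + 85.3)² + (y − 135.6)² = 104.36²; (x − 198.3)² + (y + 33.6)² = 342.51²; (x − 32.1)² + (y + 83.4)² = 210.37².
Subtracting the Station 0 equation from the Station 1 and Station 2 equations removes the quadratic terms:
567.2 x − 338.4 y = -91633.69
234.8 x − 438.0 y = -51042.01
Solving the 2×2 system: x ≈ -135.3, y ≈ 44.0 km.
Check against Station 0 (with the unrounded x, y): √((x + 85.3)²+(y − 135.6)²) = 104.36 ≈ 104.36 km. ✓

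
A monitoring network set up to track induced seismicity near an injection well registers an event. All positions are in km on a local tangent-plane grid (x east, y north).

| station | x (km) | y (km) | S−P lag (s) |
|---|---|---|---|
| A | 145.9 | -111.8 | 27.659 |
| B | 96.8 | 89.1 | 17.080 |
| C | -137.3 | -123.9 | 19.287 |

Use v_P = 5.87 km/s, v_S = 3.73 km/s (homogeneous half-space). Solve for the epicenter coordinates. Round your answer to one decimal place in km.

Distance from S−P lag: d = Δt · v_P v_S / (v_P − v_S) = Δt · (5.87·3.73)/(5.87−3.73) ≈ 10.2314·Δt.
So d_A = 282.99, d_B = 174.75, d_C = 197.33 km.
Circle about each station: (x − 145.9)² + (y + 111.8)² = 282.99²; (x − 96.8)² + (y − 89.1)² = 174.75²; (x + 137.3)² + (y + 123.9)² = 197.33².
Subtracting the A equation from the B and C equations removes the quadratic terms:
-98.2 x + 401.8 y = 33068.78
-566.4 x − 24.2 y = 41560.66
Solving the 2×2 system: x ≈ -76.1, y ≈ 63.7 km.
Check against A (with the unrounded x, y): √((x − 145.9)²+(y + 111.8)²) = 282.99 ≈ 282.99 km. ✓

(-76.1, 63.7)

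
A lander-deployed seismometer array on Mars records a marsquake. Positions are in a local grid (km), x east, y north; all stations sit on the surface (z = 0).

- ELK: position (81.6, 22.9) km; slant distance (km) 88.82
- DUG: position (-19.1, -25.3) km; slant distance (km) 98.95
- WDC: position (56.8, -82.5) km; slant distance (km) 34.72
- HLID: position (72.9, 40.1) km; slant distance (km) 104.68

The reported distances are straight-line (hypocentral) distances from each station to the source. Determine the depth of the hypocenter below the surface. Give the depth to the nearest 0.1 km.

Each station gives a sphere (x−x_i)² + (y−y_i)² + z² = d_i² (stations at z=0).
Subtracting the ELK sphere from DUG and WDC: z² cancels, leaving linear equations in x and y:
-201.4 x − 96.4 y = -8080.18
-49.6 x − 210.8 y = 9533.03
Solving: x ≈ 69.605, y ≈ -61.601 km (keep extra digits for the depth step; rounded: 69.6, -61.6).
Then from the ELK sphere: z² = 88.82² − (x − 81.6)² − (y − 22.9)² with x = 69.605, y = -61.601, so z ≈ 24.591 ≈ 24.6 km.

depth ≈ 24.6 km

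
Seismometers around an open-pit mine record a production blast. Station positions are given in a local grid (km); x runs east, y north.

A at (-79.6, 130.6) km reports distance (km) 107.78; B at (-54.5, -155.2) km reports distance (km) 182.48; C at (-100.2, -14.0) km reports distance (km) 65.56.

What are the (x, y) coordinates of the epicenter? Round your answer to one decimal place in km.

-49.2 km east, 27.2 km north

Circle about each station: (x + 79.6)² + (y − 130.6)² = 107.78²; (x + 54.5)² + (y + 155.2)² = 182.48²; (x + 100.2)² + (y + 14.0)² = 65.56².
Subtracting the A equation from the B and C equations removes the quadratic terms:
50.2 x − 571.6 y = -18017.65
-41.2 x − 289.2 y = -5838.07
Solving the 2×2 system: x ≈ -49.2, y ≈ 27.2 km.
Check against A (with the unrounded x, y): √((x + 79.6)²+(y − 130.6)²) = 107.77 ≈ 107.78 km. ✓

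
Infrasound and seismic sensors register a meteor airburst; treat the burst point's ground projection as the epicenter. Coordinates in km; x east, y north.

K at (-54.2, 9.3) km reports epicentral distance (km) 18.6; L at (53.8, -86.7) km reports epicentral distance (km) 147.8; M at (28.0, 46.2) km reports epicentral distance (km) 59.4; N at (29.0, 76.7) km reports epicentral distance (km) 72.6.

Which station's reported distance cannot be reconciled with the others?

K

Solve using three stations at a time. Using L, M, N (subtract circle equations pairwise → linear system) gives (x, y) ≈ (-30.4, 34.8).
Distances from that point to each station vs reported:
  K: calculated 34.9 vs reported 18.6 → residual 16.3 km
  L: calculated 147.8 vs reported 147.8 → residual 0.0 km
  M: calculated 59.5 vs reported 59.4 → residual 0.1 km
  N: calculated 72.7 vs reported 72.6 → residual 0.1 km
L, M, N are mutually consistent (residuals ≈ 0); K is off by 16.3 km.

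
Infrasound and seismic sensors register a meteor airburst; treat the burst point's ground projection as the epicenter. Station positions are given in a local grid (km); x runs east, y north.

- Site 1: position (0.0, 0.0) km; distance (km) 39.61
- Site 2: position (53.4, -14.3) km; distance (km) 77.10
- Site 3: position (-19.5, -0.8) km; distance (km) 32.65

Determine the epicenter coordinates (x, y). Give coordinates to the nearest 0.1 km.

-21.3 km east, -33.4 km north

Circle about each station: x² + y² = 39.61²; (x − 53.4)² + (y + 14.3)² = 77.10²; (x + 19.5)² + (y + 0.8)² = 32.65².
Subtracting the Site 1 equation from the Site 2 and Site 3 equations removes the quadratic terms:
106.8 x − 28.6 y = -1319.41
-39.0 x − 1.6 y = 883.82
Solving the 2×2 system: x ≈ -21.3, y ≈ -33.4 km.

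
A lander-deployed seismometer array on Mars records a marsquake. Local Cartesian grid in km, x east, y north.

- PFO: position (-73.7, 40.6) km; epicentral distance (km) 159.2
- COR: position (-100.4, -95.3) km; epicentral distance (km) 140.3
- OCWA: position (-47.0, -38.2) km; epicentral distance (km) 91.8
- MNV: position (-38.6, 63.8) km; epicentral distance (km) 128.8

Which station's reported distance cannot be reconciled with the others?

MNV

Solve using three stations at a time. Using PFO, COR, OCWA (subtract circle equations pairwise → linear system) gives (x, y) ≈ (38.1, -72.8).
Distances from that point to each station vs reported:
  PFO: calculated 159.3 vs reported 159.2 → residual 0.1 km
  COR: calculated 140.4 vs reported 140.3 → residual 0.1 km
  OCWA: calculated 91.9 vs reported 91.8 → residual 0.1 km
  MNV: calculated 156.7 vs reported 128.8 → residual 27.9 km
PFO, COR, OCWA are mutually consistent (residuals ≈ 0); MNV is off by 27.9 km.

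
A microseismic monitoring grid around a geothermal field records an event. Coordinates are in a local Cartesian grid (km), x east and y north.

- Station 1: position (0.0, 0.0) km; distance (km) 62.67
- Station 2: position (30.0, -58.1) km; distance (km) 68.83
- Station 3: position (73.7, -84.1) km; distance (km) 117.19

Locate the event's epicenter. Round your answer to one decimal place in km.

x ≈ -38.3 km, y ≈ -49.6 km

Circle about each station: x² + y² = 62.67²; (x − 30.0)² + (y + 58.1)² = 68.83²; (x − 73.7)² + (y + 84.1)² = 117.19².
Subtracting the Station 1 equation from the Station 2 and Station 3 equations removes the quadratic terms:
60.0 x − 116.2 y = 3465.57
147.4 x − 168.2 y = 2698.53
Solving the 2×2 system: x ≈ -38.3, y ≈ -49.6 km.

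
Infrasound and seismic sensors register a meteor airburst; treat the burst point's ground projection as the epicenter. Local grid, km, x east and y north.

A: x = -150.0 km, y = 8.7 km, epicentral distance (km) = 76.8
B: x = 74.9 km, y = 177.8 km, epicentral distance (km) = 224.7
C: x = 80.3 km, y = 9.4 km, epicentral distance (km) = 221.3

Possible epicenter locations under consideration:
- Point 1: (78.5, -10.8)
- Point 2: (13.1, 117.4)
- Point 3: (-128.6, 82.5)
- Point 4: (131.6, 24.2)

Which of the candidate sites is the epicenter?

For each candidate, compare |candidate − station| to the reported distance:
Point 1: residuals A 152.5, B 36.1, C 201.0 → max 201.0 km
Point 2: residuals A 119.2, B 138.3, C 94.1 → max 138.3 km
Point 3: residuals A 0.0, B 0.0, C 0.0 → max 0.0 km
Point 4: residuals A 205.2, B 61.0, C 167.9 → max 205.2 km
Only Point 3 has all residuals ≈ 0.

Point 3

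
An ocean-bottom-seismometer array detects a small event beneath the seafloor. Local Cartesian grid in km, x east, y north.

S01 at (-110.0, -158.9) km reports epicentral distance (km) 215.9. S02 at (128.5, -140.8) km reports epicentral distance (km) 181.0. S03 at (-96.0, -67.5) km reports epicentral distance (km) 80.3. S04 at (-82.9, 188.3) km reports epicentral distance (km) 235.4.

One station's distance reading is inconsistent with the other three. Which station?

S01

Solve using three stations at a time. Using S02, S03, S04 (subtract circle equations pairwise → linear system) gives (x, y) ≈ (-21.0, -38.8).
Distances from that point to each station vs reported:
  S01: calculated 149.5 vs reported 215.9 → residual 66.4 km
  S02: calculated 181.0 vs reported 181.0 → residual 0.0 km
  S03: calculated 80.3 vs reported 80.3 → residual 0.0 km
  S04: calculated 235.4 vs reported 235.4 → residual 0.0 km
S02, S03, S04 are mutually consistent (residuals ≈ 0); S01 is off by 66.4 km.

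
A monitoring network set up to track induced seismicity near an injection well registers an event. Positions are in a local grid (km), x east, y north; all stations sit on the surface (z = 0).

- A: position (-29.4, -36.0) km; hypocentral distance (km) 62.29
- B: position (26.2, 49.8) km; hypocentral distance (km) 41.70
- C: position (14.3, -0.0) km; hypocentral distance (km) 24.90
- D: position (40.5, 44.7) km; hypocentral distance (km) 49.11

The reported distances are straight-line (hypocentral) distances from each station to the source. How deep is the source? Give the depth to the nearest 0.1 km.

Each station gives a sphere (x−x_i)² + (y−y_i)² + z² = d_i² (stations at z=0).
Subtracting the A sphere from B and C: z² cancels, leaving linear equations in x and y:
111.2 x + 171.6 y = 3147.27
87.4 x + 72.0 y = 1304.16
Solving: x ≈ -0.402, y ≈ 18.601 km (keep extra digits for the depth step; rounded: -0.4, 18.6).
Then from the A sphere: z² = 62.29² − (x + 29.4)² − (y + 36.0)² with x = -0.402, y = 18.601, so z ≈ 7.609 ≈ 7.6 km.
Check against D (with the unrounded solution): distance 49.11 ≈ 49.11 km. ✓

z ≈ 7.6 km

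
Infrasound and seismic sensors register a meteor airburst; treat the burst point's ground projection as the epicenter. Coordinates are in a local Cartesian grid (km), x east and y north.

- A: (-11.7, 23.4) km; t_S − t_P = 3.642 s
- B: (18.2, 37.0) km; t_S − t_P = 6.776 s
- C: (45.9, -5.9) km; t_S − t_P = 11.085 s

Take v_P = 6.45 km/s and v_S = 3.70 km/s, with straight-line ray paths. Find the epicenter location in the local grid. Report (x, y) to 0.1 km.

-40.6 km east, 36.2 km north

Distance from S−P lag: d = Δt · v_P v_S / (v_P − v_S) = Δt · (6.45·3.70)/(6.45−3.70) ≈ 8.6782·Δt.
So d_A = 31.61, d_B = 58.80, d_C = 96.20 km.
Circle about each station: (x + 11.7)² + (y − 23.4)² = 31.61²; (x − 18.2)² + (y − 37.0)² = 58.80²; (x − 45.9)² + (y + 5.9)² = 96.20².
Subtracting the A equation from the B and C equations removes the quadratic terms:
59.8 x + 27.2 y = -1442.46
115.2 x − 58.6 y = -6798.08
Solving the 2×2 system: x ≈ -40.6, y ≈ 36.2 km.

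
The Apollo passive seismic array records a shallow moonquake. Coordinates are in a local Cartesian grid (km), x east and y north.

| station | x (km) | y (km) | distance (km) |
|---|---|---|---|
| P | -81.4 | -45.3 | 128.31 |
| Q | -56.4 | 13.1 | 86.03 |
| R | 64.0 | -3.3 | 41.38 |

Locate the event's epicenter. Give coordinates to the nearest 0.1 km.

(29.4, 19.4)

Circle about each station: (x + 81.4)² + (y + 45.3)² = 128.31²; (x + 56.4)² + (y − 13.1)² = 86.03²; (x − 64.0)² + (y + 3.3)² = 41.38².
Subtracting the P equation from the Q and R equations removes the quadratic terms:
50.0 x + 116.8 y = 3736.82
290.8 x + 84.0 y = 10179.99
Solving the 2×2 system: x ≈ 29.4, y ≈ 19.4 km.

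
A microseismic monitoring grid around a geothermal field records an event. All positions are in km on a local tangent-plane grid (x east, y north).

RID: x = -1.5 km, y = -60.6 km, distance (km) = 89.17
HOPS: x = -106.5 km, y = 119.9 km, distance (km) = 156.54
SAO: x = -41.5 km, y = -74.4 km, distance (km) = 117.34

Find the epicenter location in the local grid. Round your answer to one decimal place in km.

Circle about each station: (x + 1.5)² + (y + 60.6)² = 89.17²; (x + 106.5)² + (y − 119.9)² = 156.54²; (x + 41.5)² + (y + 74.4)² = 117.34².
Subtracting the RID equation from the HOPS and SAO equations removes the quadratic terms:
-210.0 x + 361.0 y = 5490.17
-80.0 x − 27.6 y = -2234.39
Solving the 2×2 system: x ≈ 18.9, y ≈ 26.2 km.
Check against RID (with the unrounded x, y): √((x + 1.5)²+(y + 60.6)²) = 89.16 ≈ 89.17 km. ✓

18.9 km east, 26.2 km north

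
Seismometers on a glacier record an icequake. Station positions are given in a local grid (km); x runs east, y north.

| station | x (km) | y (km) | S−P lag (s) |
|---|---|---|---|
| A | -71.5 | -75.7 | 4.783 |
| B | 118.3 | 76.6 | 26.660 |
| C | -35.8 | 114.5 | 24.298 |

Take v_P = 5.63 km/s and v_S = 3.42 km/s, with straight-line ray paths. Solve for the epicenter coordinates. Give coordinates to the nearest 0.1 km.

(-35.8, -97.2)

Distance from S−P lag: d = Δt · v_P v_S / (v_P − v_S) = Δt · (5.63·3.42)/(5.63−3.42) ≈ 8.7125·Δt.
So d_A = 41.67, d_B = 232.27, d_C = 211.70 km.
Circle about each station: (x + 71.5)² + (y + 75.7)² = 41.67²; (x − 118.3)² + (y − 76.6)² = 232.27²; (x + 35.8)² + (y − 114.5)² = 211.70².
Subtracting the A equation from the B and C equations removes the quadratic terms:
379.6 x + 304.6 y = -43193.25
71.4 x + 380.4 y = -39531.35
Solving the 2×2 system: x ≈ -35.8, y ≈ -97.2 km.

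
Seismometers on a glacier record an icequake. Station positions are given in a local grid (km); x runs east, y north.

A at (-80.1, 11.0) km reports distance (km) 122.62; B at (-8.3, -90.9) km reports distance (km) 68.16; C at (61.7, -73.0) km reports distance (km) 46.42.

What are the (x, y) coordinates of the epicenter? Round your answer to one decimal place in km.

x ≈ 32.9 km, y ≈ -36.6 km

Circle about each station: (x + 80.1)² + (y − 11.0)² = 122.62²; (x + 8.3)² + (y + 90.9)² = 68.16²; (x − 61.7)² + (y + 73.0)² = 46.42².
Subtracting the A equation from the B and C equations removes the quadratic terms:
143.6 x − 203.8 y = 12184.57
283.6 x − 168.0 y = 15479.73
Solving the 2×2 system: x ≈ 32.9, y ≈ -36.6 km.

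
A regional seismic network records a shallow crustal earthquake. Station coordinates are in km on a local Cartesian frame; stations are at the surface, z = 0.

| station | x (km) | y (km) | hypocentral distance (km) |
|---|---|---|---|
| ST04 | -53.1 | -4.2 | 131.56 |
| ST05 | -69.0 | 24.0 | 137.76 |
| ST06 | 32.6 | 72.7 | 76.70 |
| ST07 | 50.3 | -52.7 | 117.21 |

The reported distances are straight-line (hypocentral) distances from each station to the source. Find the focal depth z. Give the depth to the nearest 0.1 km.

68.5 km

Each station gives a sphere (x−x_i)² + (y−y_i)² + z² = d_i² (stations at z=0).
Subtracting the ST04 sphere from ST05 and ST06: z² cancels, leaving linear equations in x and y:
-31.8 x + 56.4 y = 829.97
171.4 x + 153.8 y = 14935.94
Solving: x ≈ 49.097, y ≈ 42.398 km (keep extra digits for the depth step; rounded: 49.1, 42.4).
Then from the ST04 sphere: z² = 131.56² − (x + 53.1)² − (y + 4.2)² with x = 49.097, y = 42.398, so z ≈ 68.501 ≈ 68.5 km.
Check against ST07 (with the unrounded solution): distance 117.21 ≈ 117.21 km. ✓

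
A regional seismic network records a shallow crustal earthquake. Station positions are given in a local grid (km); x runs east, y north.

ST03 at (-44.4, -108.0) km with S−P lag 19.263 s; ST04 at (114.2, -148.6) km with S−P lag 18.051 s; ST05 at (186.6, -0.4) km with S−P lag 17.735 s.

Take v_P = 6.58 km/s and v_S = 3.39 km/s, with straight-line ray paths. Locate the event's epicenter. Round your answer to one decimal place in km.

x ≈ 66.6 km, y ≈ -31.7 km

Distance from S−P lag: d = Δt · v_P v_S / (v_P − v_S) = Δt · (6.58·3.39)/(6.58−3.39) ≈ 6.9925·Δt.
So d_ST03 = 134.70, d_ST04 = 126.22, d_ST05 = 124.01 km.
Circle about each station: (x + 44.4)² + (y + 108.0)² = 134.70²; (x − 114.2)² + (y + 148.6)² = 126.22²; (x − 186.6)² + (y + 0.4)² = 124.01².
Subtracting the ST03 equation from the ST04 and ST05 equations removes the quadratic terms:
317.2 x − 81.2 y = 23700.84
462.0 x + 215.2 y = 23949.97
Solving the 2×2 system: x ≈ 66.6, y ≈ -31.7 km.
Check against ST03 (with the unrounded x, y): √((x + 44.4)²+(y + 108.0)²) = 134.70 ≈ 134.70 km. ✓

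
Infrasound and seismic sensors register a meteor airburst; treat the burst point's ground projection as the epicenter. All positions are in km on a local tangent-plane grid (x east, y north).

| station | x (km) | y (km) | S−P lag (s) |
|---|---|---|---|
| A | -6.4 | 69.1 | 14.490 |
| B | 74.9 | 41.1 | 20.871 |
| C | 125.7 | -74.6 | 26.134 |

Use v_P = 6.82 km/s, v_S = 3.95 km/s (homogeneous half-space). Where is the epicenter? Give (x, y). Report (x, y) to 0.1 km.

Distance from S−P lag: d = Δt · v_P v_S / (v_P − v_S) = Δt · (6.82·3.95)/(6.82−3.95) ≈ 9.3864·Δt.
So d_A = 136.01, d_B = 195.90, d_C = 245.30 km.
Circle about each station: (x + 6.4)² + (y − 69.1)² = 136.01²; (x − 74.9)² + (y − 41.1)² = 195.90²; (x − 125.7)² + (y + 74.6)² = 245.30².
Subtracting the A equation from the B and C equations removes the quadratic terms:
162.6 x − 56.0 y = -17394.64
264.2 x − 287.4 y = -25123.49
Solving the 2×2 system: x ≈ -112.5, y ≈ -16.0 km.

x ≈ -112.5 km, y ≈ -16.0 km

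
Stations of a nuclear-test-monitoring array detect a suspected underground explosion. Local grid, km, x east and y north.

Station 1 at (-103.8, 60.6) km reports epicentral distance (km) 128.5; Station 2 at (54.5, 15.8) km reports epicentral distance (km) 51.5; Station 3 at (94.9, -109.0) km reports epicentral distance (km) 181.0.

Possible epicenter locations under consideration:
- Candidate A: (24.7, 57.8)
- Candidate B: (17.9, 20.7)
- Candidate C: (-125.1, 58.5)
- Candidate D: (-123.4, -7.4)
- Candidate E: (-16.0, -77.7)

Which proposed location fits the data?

For each candidate, compare |candidate − station| to the reported distance:
Candidate A: residuals Station 1 0.0, Station 2 0.0, Station 3 0.0 → max 0.0 km
Candidate B: residuals Station 1 0.4, Station 2 14.6, Station 3 30.2 → max 30.2 km
Candidate C: residuals Station 1 107.1, Station 2 133.1, Station 3 95.5 → max 133.1 km
Candidate D: residuals Station 1 57.7, Station 2 127.9, Station 3 59.8 → max 127.9 km
Candidate E: residuals Station 1 35.3, Station 2 65.6, Station 3 65.8 → max 65.8 km
Only Candidate A has all residuals ≈ 0.

Candidate A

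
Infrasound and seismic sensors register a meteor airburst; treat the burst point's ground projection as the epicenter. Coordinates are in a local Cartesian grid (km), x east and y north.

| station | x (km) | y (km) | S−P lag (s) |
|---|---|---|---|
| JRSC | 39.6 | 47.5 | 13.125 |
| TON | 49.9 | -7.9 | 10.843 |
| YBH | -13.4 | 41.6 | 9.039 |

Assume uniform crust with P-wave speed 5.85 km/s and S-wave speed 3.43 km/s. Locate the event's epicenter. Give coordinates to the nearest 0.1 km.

Distance from S−P lag: d = Δt · v_P v_S / (v_P − v_S) = Δt · (5.85·3.43)/(5.85−3.43) ≈ 8.2915·Δt.
So d_JRSC = 108.83, d_TON = 89.91, d_YBH = 74.95 km.
Circle about each station: (x − 39.6)² + (y − 47.5)² = 108.83²; (x − 49.9)² + (y + 7.9)² = 89.91²; (x + 13.4)² + (y − 41.6)² = 74.95².
Subtracting the JRSC equation from the TON and YBH equations removes the quadratic terms:
20.6 x − 110.8 y = 2488.17
-106.0 x − 11.8 y = 4312.18
Solving the 2×2 system: x ≈ -37.4, y ≈ -29.4 km.

(-37.4, -29.4)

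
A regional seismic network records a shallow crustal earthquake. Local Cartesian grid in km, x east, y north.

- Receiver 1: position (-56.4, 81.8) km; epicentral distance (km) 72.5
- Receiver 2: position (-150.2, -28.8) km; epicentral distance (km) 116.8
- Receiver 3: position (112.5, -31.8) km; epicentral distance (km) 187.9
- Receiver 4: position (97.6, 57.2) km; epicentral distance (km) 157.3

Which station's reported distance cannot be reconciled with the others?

Receiver 1

Solve using three stations at a time. Using Receiver 2, Receiver 3, Receiver 4 (subtract circle equations pairwise → linear system) gives (x, y) ≈ (-59.2, 44.5).
Distances from that point to each station vs reported:
  Receiver 1: calculated 37.4 vs reported 72.5 → residual 35.1 km
  Receiver 2: calculated 116.9 vs reported 116.8 → residual 0.1 km
  Receiver 3: calculated 187.9 vs reported 187.9 → residual 0.0 km
  Receiver 4: calculated 157.3 vs reported 157.3 → residual 0.0 km
Receiver 2, Receiver 3, Receiver 4 are mutually consistent (residuals ≈ 0); Receiver 1 is off by 35.1 km.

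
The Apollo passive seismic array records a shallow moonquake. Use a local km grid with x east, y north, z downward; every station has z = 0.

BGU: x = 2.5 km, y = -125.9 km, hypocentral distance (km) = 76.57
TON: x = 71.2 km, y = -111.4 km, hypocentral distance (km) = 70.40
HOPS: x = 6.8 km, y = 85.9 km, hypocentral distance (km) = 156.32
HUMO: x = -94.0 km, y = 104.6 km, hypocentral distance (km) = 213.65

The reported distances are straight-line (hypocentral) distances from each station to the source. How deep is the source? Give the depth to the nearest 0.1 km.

Each station gives a sphere (x−x_i)² + (y−y_i)² + z² = d_i² (stations at z=0).
Subtracting the BGU sphere from TON and HOPS: z² cancels, leaving linear equations in x and y:
137.4 x + 29.0 y = 2529.14
8.6 x + 423.6 y = -27004.99
Solving: x ≈ 32.000, y ≈ -64.401 km (keep extra digits for the depth step; rounded: 32.0, -64.4).
Then from the BGU sphere: z² = 76.57² − (x − 2.5)² − (y + 125.9)² with x = 32.000, y = -64.401, so z ≈ 34.794 ≈ 34.8 km.
Check against HUMO (with the unrounded solution): distance 213.65 ≈ 213.65 km. ✓

34.8 km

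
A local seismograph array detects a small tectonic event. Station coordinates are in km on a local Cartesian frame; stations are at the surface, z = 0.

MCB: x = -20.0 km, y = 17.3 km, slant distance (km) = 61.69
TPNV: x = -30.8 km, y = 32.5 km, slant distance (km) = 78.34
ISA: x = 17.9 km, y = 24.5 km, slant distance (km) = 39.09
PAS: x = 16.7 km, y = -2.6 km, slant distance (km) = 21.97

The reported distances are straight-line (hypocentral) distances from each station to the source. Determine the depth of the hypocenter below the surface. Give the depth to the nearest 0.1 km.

Each station gives a sphere (x−x_i)² + (y−y_i)² + z² = d_i² (stations at z=0).
Subtracting the MCB sphere from TPNV and ISA: z² cancels, leaving linear equations in x and y:
-21.6 x + 30.4 y = -1025.90
75.8 x + 14.4 y = 2499.00
Solving: x ≈ 34.696, y ≈ -9.094 km (keep extra digits for the depth step; rounded: 34.7, -9.1).
Then from the MCB sphere: z² = 61.69² − (x + 20.0)² − (y − 17.3)² with x = 34.696, y = -9.094, so z ≈ 10.833 ≈ 10.8 km.

z ≈ 10.8 km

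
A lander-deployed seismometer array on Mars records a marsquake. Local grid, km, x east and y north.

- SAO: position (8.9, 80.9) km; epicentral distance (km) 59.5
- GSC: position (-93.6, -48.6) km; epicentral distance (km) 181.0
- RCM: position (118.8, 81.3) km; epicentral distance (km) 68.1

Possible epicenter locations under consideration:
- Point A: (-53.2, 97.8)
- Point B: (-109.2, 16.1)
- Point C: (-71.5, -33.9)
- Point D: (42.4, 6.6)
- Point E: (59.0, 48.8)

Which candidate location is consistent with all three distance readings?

Point E

For each candidate, compare |candidate − station| to the reported distance:
Point A: residuals SAO 4.9, GSC 29.1, RCM 104.7 → max 104.7 km
Point B: residuals SAO 75.2, GSC 114.4, RCM 169.0 → max 169.0 km
Point C: residuals SAO 80.7, GSC 154.5, RCM 154.4 → max 154.5 km
Point D: residuals SAO 22.0, GSC 34.2, RCM 38.8 → max 38.8 km
Point E: residuals SAO 0.0, GSC 0.0, RCM 0.0 → max 0.0 km
Only Point E has all residuals ≈ 0.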